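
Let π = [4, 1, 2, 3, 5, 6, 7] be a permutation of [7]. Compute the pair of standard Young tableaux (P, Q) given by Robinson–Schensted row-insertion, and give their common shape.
P = [1, 2, 3, 5, 6, 7] / [4];  Q = [1, 3, 4, 5, 6, 7] / [2];  common shape = (6, 1)

Row-insert the values π_1, π_2, … into P one at a time, bumping the leftmost entry strictly greater than the inserted value down to the next row. The recording tableau Q records, in position (i, j), the step at which that cell was added to P.
  Insert 4 (step 1): P = [4];  Q = [1]
  Insert 1 (step 2): P = [1] / [4];  Q = [1] / [2]
  Insert 2 (step 3): P = [1, 2] / [4];  Q = [1, 3] / [2]
  Insert 3 (step 4): P = [1, 2, 3] / [4];  Q = [1, 3, 4] / [2]
  Insert 5 (step 5): P = [1, 2, 3, 5] / [4];  Q = [1, 3, 4, 5] / [2]
  Insert 6 (step 6): P = [1, 2, 3, 5, 6] / [4];  Q = [1, 3, 4, 5, 6] / [2]
  Insert 7 (step 7): P = [1, 2, 3, 5, 6, 7] / [4];  Q = [1, 3, 4, 5, 6, 7] / [2]
Final shape: (6, 1).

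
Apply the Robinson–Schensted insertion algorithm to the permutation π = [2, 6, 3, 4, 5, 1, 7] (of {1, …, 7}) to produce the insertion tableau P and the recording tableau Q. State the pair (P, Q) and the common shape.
P = [1, 3, 4, 5, 7] / [2] / [6];  Q = [1, 2, 4, 5, 7] / [3] / [6];  common shape = (5, 1, 1)

Row-insert the values π_1, π_2, … into P one at a time, bumping the leftmost entry strictly greater than the inserted value down to the next row. The recording tableau Q records, in position (i, j), the step at which that cell was added to P.
  Insert 2 (step 1): P = [2];  Q = [1]
  Insert 6 (step 2): P = [2, 6];  Q = [1, 2]
  Insert 3 (step 3): P = [2, 3] / [6];  Q = [1, 2] / [3]
  Insert 4 (step 4): P = [2, 3, 4] / [6];  Q = [1, 2, 4] / [3]
  Insert 5 (step 5): P = [2, 3, 4, 5] / [6];  Q = [1, 2, 4, 5] / [3]
  Insert 1 (step 6): P = [1, 3, 4, 5] / [2] / [6];  Q = [1, 2, 4, 5] / [3] / [6]
  Insert 7 (step 7): P = [1, 3, 4, 5, 7] / [2] / [6];  Q = [1, 2, 4, 5, 7] / [3] / [6]
Final shape: (5, 1, 1).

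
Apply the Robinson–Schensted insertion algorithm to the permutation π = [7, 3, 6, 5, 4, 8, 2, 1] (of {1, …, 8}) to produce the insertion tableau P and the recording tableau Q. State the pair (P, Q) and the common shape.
P = [1, 4, 8] / [2] / [3] / [5] / [6] / [7];  Q = [1, 3, 6] / [2] / [4] / [5] / [7] / [8];  common shape = (3, 1, 1, 1, 1, 1)

Row-insert the values π_1, π_2, … into P one at a time, bumping the leftmost entry strictly greater than the inserted value down to the next row. The recording tableau Q records, in position (i, j), the step at which that cell was added to P.
  Insert 7 (step 1): P = [7];  Q = [1]
  Insert 3 (step 2): P = [3] / [7];  Q = [1] / [2]
  Insert 6 (step 3): P = [3, 6] / [7];  Q = [1, 3] / [2]
  Insert 5 (step 4): P = [3, 5] / [6] / [7];  Q = [1, 3] / [2] / [4]
  Insert 4 (step 5): P = [3, 4] / [5] / [6] / [7];  Q = [1, 3] / [2] / [4] / [5]
  Insert 8 (step 6): P = [3, 4, 8] / [5] / [6] / [7];  Q = [1, 3, 6] / [2] / [4] / [5]
  Insert 2 (step 7): P = [2, 4, 8] / [3] / [5] / [6] / [7];  Q = [1, 3, 6] / [2] / [4] / [5] / [7]
  Insert 1 (step 8): P = [1, 4, 8] / [2] / [3] / [5] / [6] / [7];  Q = [1, 3, 6] / [2] / [4] / [5] / [7] / [8]
Final shape: (3, 1, 1, 1, 1, 1).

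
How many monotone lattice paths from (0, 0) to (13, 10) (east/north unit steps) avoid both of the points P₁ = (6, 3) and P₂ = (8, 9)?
Number of paths = 724030

Inclusion–exclusion. Total paths: C(23, 13) = 1144066. Through P₁: C(9, 6)·C(14, 7) = 288288. Through P₂: C(17, 8)·C(6, 5) = 145860. Since P₁ is strictly southwest of P₂, a monotone path through both must visit P₁ then P₂; paths through both = C(9, 6)·C(8, 2)·C(6, 5) = 14112. Avoid both = 1144066 − 288288 − 145860 + 14112 = 724030.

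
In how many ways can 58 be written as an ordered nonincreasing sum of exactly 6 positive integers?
p(58, 6 parts) = 10829

Partitions of n into exactly k parts are in bijection with partitions of n − k into at most k parts (subtract 1 from each part). So p(58, exactly 6) = p(52, parts ≤ 6). Computing via the recurrence p(m, j) = p(m, j−1) + p(m−j, j) gives 10829.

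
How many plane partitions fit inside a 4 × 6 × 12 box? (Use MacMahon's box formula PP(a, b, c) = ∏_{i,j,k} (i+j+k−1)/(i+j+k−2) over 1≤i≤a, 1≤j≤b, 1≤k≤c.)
PP(4, 6, 12) = 64344818940480

Evaluate the triple product over i = 1..4, j = 1..6, k = 1..12. The factors are (2/1) · (3/2) · (4/3) · (5/4) · (6/5) · (7/6) · (8/7) · (9/8) · … (288 factors total). The numerators and denominators telescope so the product is an integer; carrying out the multiplication exactly gives PP(4, 6, 12) = 64344818940480.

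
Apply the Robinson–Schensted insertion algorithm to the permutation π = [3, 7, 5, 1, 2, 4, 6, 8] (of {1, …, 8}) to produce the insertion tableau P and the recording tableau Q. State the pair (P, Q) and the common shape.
P = [1, 2, 4, 6, 8] / [3, 5] / [7];  Q = [1, 2, 6, 7, 8] / [3, 5] / [4];  common shape = (5, 2, 1)

Row-insert the values π_1, π_2, … into P one at a time, bumping the leftmost entry strictly greater than the inserted value down to the next row. The recording tableau Q records, in position (i, j), the step at which that cell was added to P.
  Insert 3 (step 1): P = [3];  Q = [1]
  Insert 7 (step 2): P = [3, 7];  Q = [1, 2]
  Insert 5 (step 3): P = [3, 5] / [7];  Q = [1, 2] / [3]
  Insert 1 (step 4): P = [1, 5] / [3] / [7];  Q = [1, 2] / [3] / [4]
  Insert 2 (step 5): P = [1, 2] / [3, 5] / [7];  Q = [1, 2] / [3, 5] / [4]
  Insert 4 (step 6): P = [1, 2, 4] / [3, 5] / [7];  Q = [1, 2, 6] / [3, 5] / [4]
  Insert 6 (step 7): P = [1, 2, 4, 6] / [3, 5] / [7];  Q = [1, 2, 6, 7] / [3, 5] / [4]
  Insert 8 (step 8): P = [1, 2, 4, 6, 8] / [3, 5] / [7];  Q = [1, 2, 6, 7, 8] / [3, 5] / [4]
Final shape: (5, 2, 1).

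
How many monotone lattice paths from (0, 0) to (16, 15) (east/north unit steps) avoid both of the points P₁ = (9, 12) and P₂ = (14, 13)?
Number of paths = 155500275

Inclusion–exclusion. Total paths: C(31, 16) = 300540195. Through P₁: C(21, 9)·C(10, 7) = 35271600. Through P₂: C(27, 14)·C(4, 2) = 120349800. Since P₁ is strictly southwest of P₂, a monotone path through both must visit P₁ then P₂; paths through both = C(21, 9)·C(6, 5)·C(4, 2) = 10581480. Avoid both = 300540195 − 35271600 − 120349800 + 10581480 = 155500275.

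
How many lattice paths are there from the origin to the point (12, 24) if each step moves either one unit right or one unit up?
Number of paths = 1251677700

A monotone lattice path from (0, 0) to (12, 24) consists of 12 east steps and 24 north steps in some order, so it is determined by which 12 of the 36 steps are east. The count is C(36, 12) = 1251677700.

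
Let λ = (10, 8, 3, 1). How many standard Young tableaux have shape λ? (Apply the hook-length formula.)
# SYT of shape (10, 8, 3, 1) = 108785754

Hook-length formula: f^λ = n! / Π hook(c), product over all cells c of the Young diagram. For λ = (10, 8, 3, 1), n = 22 boxes. Hook lengths by row (left-to-right, top-to-bottom): [13, 11, 10, 8, 7, 6, 5, 4, 2, 1]; [10, 8, 7, 5, 4, 3, 2, 1]; [4, 2, 1]; [1]. Product of hooks = 10332241920000. So f^λ = 22! / 10332241920000 = 1124000727777607680000 / 10332241920000 = 108785754.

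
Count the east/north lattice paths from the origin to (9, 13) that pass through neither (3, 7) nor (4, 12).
Number of paths = 379940

Inclusion–exclusion. Total paths: C(22, 9) = 497420. Through P₁: C(10, 3)·C(12, 6) = 110880. Through P₂: C(16, 4)·C(6, 5) = 10920. Since P₁ is strictly southwest of P₂, a monotone path through both must visit P₁ then P₂; paths through both = C(10, 3)·C(6, 1)·C(6, 5) = 4320. Avoid both = 497420 − 110880 − 10920 + 4320 = 379940.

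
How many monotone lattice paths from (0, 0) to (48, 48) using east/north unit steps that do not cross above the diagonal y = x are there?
C_48 = 131327898242169365477991900

These NE paths below the diagonal are counted by the Catalan number C_n = (1/(n + 1)) · C(2n, n). For n = 48: C_48 = (1/49) · C(96, 48) = 6435067013866298908421603100/49 = 131327898242169365477991900.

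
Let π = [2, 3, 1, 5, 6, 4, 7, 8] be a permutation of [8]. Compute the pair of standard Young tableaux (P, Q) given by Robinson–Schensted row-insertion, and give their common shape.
P = [1, 3, 4, 6, 7, 8] / [2, 5];  Q = [1, 2, 4, 5, 7, 8] / [3, 6];  common shape = (6, 2)

Row-insert the values π_1, π_2, … into P one at a time, bumping the leftmost entry strictly greater than the inserted value down to the next row. The recording tableau Q records, in position (i, j), the step at which that cell was added to P.
  Insert 2 (step 1): P = [2];  Q = [1]
  Insert 3 (step 2): P = [2, 3];  Q = [1, 2]
  Insert 1 (step 3): P = [1, 3] / [2];  Q = [1, 2] / [3]
  Insert 5 (step 4): P = [1, 3, 5] / [2];  Q = [1, 2, 4] / [3]
  Insert 6 (step 5): P = [1, 3, 5, 6] / [2];  Q = [1, 2, 4, 5] / [3]
  Insert 4 (step 6): P = [1, 3, 4, 6] / [2, 5];  Q = [1, 2, 4, 5] / [3, 6]
  Insert 7 (step 7): P = [1, 3, 4, 6, 7] / [2, 5];  Q = [1, 2, 4, 5, 7] / [3, 6]
  Insert 8 (step 8): P = [1, 3, 4, 6, 7, 8] / [2, 5];  Q = [1, 2, 4, 5, 7, 8] / [3, 6]
Final shape: (6, 2).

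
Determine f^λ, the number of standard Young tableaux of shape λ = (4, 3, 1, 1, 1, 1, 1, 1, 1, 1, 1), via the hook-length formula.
# SYT of shape (4, 3, 1, 1, 1, 1, 1, 1, 1, 1, 1) = 14300

Hook-length formula: f^λ = n! / Π hook(c), product over all cells c of the Young diagram. For λ = (4, 3, 1, 1, 1, 1, 1, 1, 1, 1, 1), n = 16 boxes. Hook lengths by row (left-to-right, top-to-bottom): [14, 4, 3, 1]; [12, 2, 1]; [9]; [8]; [7]; [6]; [5]; [4]; [3]; [2]; [1]. Product of hooks = 1463132160. So f^λ = 16! / 1463132160 = 20922789888000 / 1463132160 = 14300.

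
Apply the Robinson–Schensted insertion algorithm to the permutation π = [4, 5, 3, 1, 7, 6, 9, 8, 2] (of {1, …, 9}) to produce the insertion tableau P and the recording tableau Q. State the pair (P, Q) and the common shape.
P = [1, 2, 6, 8] / [3, 5, 9] / [4, 7];  Q = [1, 2, 5, 7] / [3, 6, 8] / [4, 9];  common shape = (4, 3, 2)

Row-insert the values π_1, π_2, … into P one at a time, bumping the leftmost entry strictly greater than the inserted value down to the next row. The recording tableau Q records, in position (i, j), the step at which that cell was added to P.
  Insert 4 (step 1): P = [4];  Q = [1]
  Insert 5 (step 2): P = [4, 5];  Q = [1, 2]
  Insert 3 (step 3): P = [3, 5] / [4];  Q = [1, 2] / [3]
  Insert 1 (step 4): P = [1, 5] / [3] / [4];  Q = [1, 2] / [3] / [4]
  Insert 7 (step 5): P = [1, 5, 7] / [3] / [4];  Q = [1, 2, 5] / [3] / [4]
  Insert 6 (step 6): P = [1, 5, 6] / [3, 7] / [4];  Q = [1, 2, 5] / [3, 6] / [4]
  Insert 9 (step 7): P = [1, 5, 6, 9] / [3, 7] / [4];  Q = [1, 2, 5, 7] / [3, 6] / [4]
  Insert 8 (step 8): P = [1, 5, 6, 8] / [3, 7, 9] / [4];  Q = [1, 2, 5, 7] / [3, 6, 8] / [4]
  Insert 2 (step 9): P = [1, 2, 6, 8] / [3, 5, 9] / [4, 7];  Q = [1, 2, 5, 7] / [3, 6, 8] / [4, 9]
Final shape: (4, 3, 2).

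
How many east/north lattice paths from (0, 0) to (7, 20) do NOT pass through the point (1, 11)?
Number of paths = 827970

Total paths from (0, 0) to (7, 20): C(27, 7) = 888030. Paths through (1, 11): (paths (0, 0) → (1, 11)) × (paths (1, 11) → (7, 20)) = C(12, 1) · C(15, 6) = 12 · 5005 = 60060. Avoidance count = 888030 − 60060 = 827970.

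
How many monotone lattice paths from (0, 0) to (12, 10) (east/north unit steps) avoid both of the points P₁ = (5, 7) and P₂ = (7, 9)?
Number of paths = 511478

Inclusion–exclusion. Total paths: C(22, 12) = 646646. Through P₁: C(12, 5)·C(10, 7) = 95040. Through P₂: C(16, 7)·C(6, 5) = 68640. Since P₁ is strictly southwest of P₂, a monotone path through both must visit P₁ then P₂; paths through both = C(12, 5)·C(4, 2)·C(6, 5) = 28512. Avoid both = 646646 − 95040 − 68640 + 28512 = 511478.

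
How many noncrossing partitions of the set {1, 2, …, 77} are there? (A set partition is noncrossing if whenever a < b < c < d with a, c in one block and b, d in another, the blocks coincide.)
C_77 = 18793142726809884575211361279087545193250040

These noncrossing partitions are counted by the Catalan number C_n = (1/(n + 1)) · C(2n, n). For n = 77: C_77 = (1/78) · C(154, 77) = 1465865132691170996866486179768828525073503120/78 = 18793142726809884575211361279087545193250040.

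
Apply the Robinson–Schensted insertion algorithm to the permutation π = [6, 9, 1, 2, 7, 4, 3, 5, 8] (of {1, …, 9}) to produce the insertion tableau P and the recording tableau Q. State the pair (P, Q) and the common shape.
P = [1, 2, 3, 5, 8] / [4, 7] / [6] / [9];  Q = [1, 2, 5, 8, 9] / [3, 4] / [6] / [7];  common shape = (5, 2, 1, 1)

Row-insert the values π_1, π_2, … into P one at a time, bumping the leftmost entry strictly greater than the inserted value down to the next row. The recording tableau Q records, in position (i, j), the step at which that cell was added to P.
  Insert 6 (step 1): P = [6];  Q = [1]
  Insert 9 (step 2): P = [6, 9];  Q = [1, 2]
  Insert 1 (step 3): P = [1, 9] / [6];  Q = [1, 2] / [3]
  Insert 2 (step 4): P = [1, 2] / [6, 9];  Q = [1, 2] / [3, 4]
  Insert 7 (step 5): P = [1, 2, 7] / [6, 9];  Q = [1, 2, 5] / [3, 4]
  Insert 4 (step 6): P = [1, 2, 4] / [6, 7] / [9];  Q = [1, 2, 5] / [3, 4] / [6]
  Insert 3 (step 7): P = [1, 2, 3] / [4, 7] / [6] / [9];  Q = [1, 2, 5] / [3, 4] / [6] / [7]
  Insert 5 (step 8): P = [1, 2, 3, 5] / [4, 7] / [6] / [9];  Q = [1, 2, 5, 8] / [3, 4] / [6] / [7]
  Insert 8 (step 9): P = [1, 2, 3, 5, 8] / [4, 7] / [6] / [9];  Q = [1, 2, 5, 8, 9] / [3, 4] / [6] / [7]
Final shape: (5, 2, 1, 1).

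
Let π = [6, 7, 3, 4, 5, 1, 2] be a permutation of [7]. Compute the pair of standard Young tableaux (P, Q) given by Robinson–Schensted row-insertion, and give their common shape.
P = [1, 2, 5] / [3, 4] / [6, 7];  Q = [1, 2, 5] / [3, 4] / [6, 7];  common shape = (3, 2, 2)

Row-insert the values π_1, π_2, … into P one at a time, bumping the leftmost entry strictly greater than the inserted value down to the next row. The recording tableau Q records, in position (i, j), the step at which that cell was added to P.
  Insert 6 (step 1): P = [6];  Q = [1]
  Insert 7 (step 2): P = [6, 7];  Q = [1, 2]
  Insert 3 (step 3): P = [3, 7] / [6];  Q = [1, 2] / [3]
  Insert 4 (step 4): P = [3, 4] / [6, 7];  Q = [1, 2] / [3, 4]
  Insert 5 (step 5): P = [3, 4, 5] / [6, 7];  Q = [1, 2, 5] / [3, 4]
  Insert 1 (step 6): P = [1, 4, 5] / [3, 7] / [6];  Q = [1, 2, 5] / [3, 4] / [6]
  Insert 2 (step 7): P = [1, 2, 5] / [3, 4] / [6, 7];  Q = [1, 2, 5] / [3, 4] / [6, 7]
Final shape: (3, 2, 2).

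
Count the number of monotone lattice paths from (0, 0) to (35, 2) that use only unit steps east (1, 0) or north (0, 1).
Number of paths = 666

A monotone lattice path from (0, 0) to (35, 2) consists of 35 east steps and 2 north steps in some order, so it is determined by which 35 of the 37 steps are east. The count is C(37, 35) = 666.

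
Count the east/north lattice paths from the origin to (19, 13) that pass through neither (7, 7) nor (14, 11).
Number of paths = 213840312

Inclusion–exclusion. Total paths: C(32, 19) = 347373600. Through P₁: C(14, 7)·C(18, 12) = 63711648. Through P₂: C(25, 14)·C(7, 5) = 93605400. Since P₁ is strictly southwest of P₂, a monotone path through both must visit P₁ then P₂; paths through both = C(14, 7)·C(11, 7)·C(7, 5) = 23783760. Avoid both = 347373600 − 63711648 − 93605400 + 23783760 = 213840312.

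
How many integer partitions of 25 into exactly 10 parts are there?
p(25, 10 parts) = 164

Partitions of n into exactly k parts are in bijection with partitions of n − k into at most k parts (subtract 1 from each part). So p(25, exactly 10) = p(15, parts ≤ 10). Computing via the recurrence p(m, j) = p(m, j−1) + p(m−j, j) gives 164.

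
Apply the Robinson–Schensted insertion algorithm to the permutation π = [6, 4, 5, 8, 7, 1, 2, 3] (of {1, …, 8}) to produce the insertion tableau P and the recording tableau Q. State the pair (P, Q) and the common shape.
P = [1, 2, 3] / [4, 5, 7] / [6, 8];  Q = [1, 3, 4] / [2, 5, 8] / [6, 7];  common shape = (3, 3, 2)

Row-insert the values π_1, π_2, … into P one at a time, bumping the leftmost entry strictly greater than the inserted value down to the next row. The recording tableau Q records, in position (i, j), the step at which that cell was added to P.
  Insert 6 (step 1): P = [6];  Q = [1]
  Insert 4 (step 2): P = [4] / [6];  Q = [1] / [2]
  Insert 5 (step 3): P = [4, 5] / [6];  Q = [1, 3] / [2]
  Insert 8 (step 4): P = [4, 5, 8] / [6];  Q = [1, 3, 4] / [2]
  Insert 7 (step 5): P = [4, 5, 7] / [6, 8];  Q = [1, 3, 4] / [2, 5]
  Insert 1 (step 6): P = [1, 5, 7] / [4, 8] / [6];  Q = [1, 3, 4] / [2, 5] / [6]
  Insert 2 (step 7): P = [1, 2, 7] / [4, 5] / [6, 8];  Q = [1, 3, 4] / [2, 5] / [6, 7]
  Insert 3 (step 8): P = [1, 2, 3] / [4, 5, 7] / [6, 8];  Q = [1, 3, 4] / [2, 5, 8] / [6, 7]
Final shape: (3, 3, 2).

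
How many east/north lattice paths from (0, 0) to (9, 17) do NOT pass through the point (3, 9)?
Number of paths = 2463890

Total paths from (0, 0) to (9, 17): C(26, 9) = 3124550. Paths through (3, 9): (paths (0, 0) → (3, 9)) × (paths (3, 9) → (9, 17)) = C(12, 3) · C(14, 6) = 220 · 3003 = 660660. Avoidance count = 3124550 − 660660 = 2463890.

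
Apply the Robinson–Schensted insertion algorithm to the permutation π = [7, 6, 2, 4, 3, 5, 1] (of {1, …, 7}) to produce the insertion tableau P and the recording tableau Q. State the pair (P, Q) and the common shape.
P = [1, 3, 5] / [2] / [4] / [6] / [7];  Q = [1, 4, 6] / [2] / [3] / [5] / [7];  common shape = (3, 1, 1, 1, 1)

Row-insert the values π_1, π_2, … into P one at a time, bumping the leftmost entry strictly greater than the inserted value down to the next row. The recording tableau Q records, in position (i, j), the step at which that cell was added to P.
  Insert 7 (step 1): P = [7];  Q = [1]
  Insert 6 (step 2): P = [6] / [7];  Q = [1] / [2]
  Insert 2 (step 3): P = [2] / [6] / [7];  Q = [1] / [2] / [3]
  Insert 4 (step 4): P = [2, 4] / [6] / [7];  Q = [1, 4] / [2] / [3]
  Insert 3 (step 5): P = [2, 3] / [4] / [6] / [7];  Q = [1, 4] / [2] / [3] / [5]
  Insert 5 (step 6): P = [2, 3, 5] / [4] / [6] / [7];  Q = [1, 4, 6] / [2] / [3] / [5]
  Insert 1 (step 7): P = [1, 3, 5] / [2] / [4] / [6] / [7];  Q = [1, 4, 6] / [2] / [3] / [5] / [7]
Final shape: (3, 1, 1, 1, 1).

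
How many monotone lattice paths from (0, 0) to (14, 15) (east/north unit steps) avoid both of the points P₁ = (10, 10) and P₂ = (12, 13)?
Number of paths = 34163064

Inclusion–exclusion. Total paths: C(29, 14) = 77558760. Through P₁: C(20, 10)·C(9, 4) = 23279256. Through P₂: C(25, 12)·C(4, 2) = 31201800. Since P₁ is strictly southwest of P₂, a monotone path through both must visit P₁ then P₂; paths through both = C(20, 10)·C(5, 2)·C(4, 2) = 11085360. Avoid both = 77558760 − 23279256 − 31201800 + 11085360 = 34163064.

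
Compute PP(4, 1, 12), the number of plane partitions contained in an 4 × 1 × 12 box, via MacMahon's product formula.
PP(4, 1, 12) = 1820

Evaluate the triple product over i = 1..4, j = 1..1, k = 1..12. The factors are (2/1) · (3/2) · (4/3) · (5/4) · (6/5) · (7/6) · (8/7) · (9/8) · … (48 factors total). The numerators and denominators telescope so the product is an integer; carrying out the multiplication exactly gives PP(4, 1, 12) = 1820.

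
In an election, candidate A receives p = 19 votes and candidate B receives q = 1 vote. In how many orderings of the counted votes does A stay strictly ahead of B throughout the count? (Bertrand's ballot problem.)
Strict-lead orderings = 18

Total orderings of the 20 votes with 19 for A: C(20, 19) = 20. By the Bertrand ballot formula (Cycle Lemma / reflection principle), the number of orderings in which A is strictly ahead of B throughout is (p − q)/(p + q) · C(p + q, p) = (19 − 1)/(19 + 1) · 20 = 18.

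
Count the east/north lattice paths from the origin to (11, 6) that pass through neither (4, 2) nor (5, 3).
Number of paths = 5242

Inclusion–exclusion. Total paths: C(17, 11) = 12376. Through P₁: C(6, 4)·C(11, 7) = 4950. Through P₂: C(8, 5)·C(9, 6) = 4704. Since P₁ is strictly southwest of P₂, a monotone path through both must visit P₁ then P₂; paths through both = C(6, 4)·C(2, 1)·C(9, 6) = 2520. Avoid both = 12376 − 4950 − 4704 + 2520 = 5242.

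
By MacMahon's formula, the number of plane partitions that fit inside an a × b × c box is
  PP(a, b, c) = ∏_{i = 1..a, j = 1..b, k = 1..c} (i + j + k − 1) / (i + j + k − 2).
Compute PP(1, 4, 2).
PP(1, 4, 2) = 15

Evaluate the triple product over i = 1..1, j = 1..4, k = 1..2. The factors are (2/1) · (3/2) · (3/2) · (4/3) · (4/3) · (5/4) · (5/4) · (6/5). The numerators and denominators telescope so the product is an integer; carrying out the multiplication exactly gives PP(1, 4, 2) = 15.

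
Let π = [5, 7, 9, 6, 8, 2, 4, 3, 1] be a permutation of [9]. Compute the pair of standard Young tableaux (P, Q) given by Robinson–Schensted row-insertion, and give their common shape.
P = [1, 3, 8] / [2, 6] / [4, 9] / [5] / [7];  Q = [1, 2, 3] / [4, 5] / [6, 7] / [8] / [9];  common shape = (3, 2, 2, 1, 1)

Row-insert the values π_1, π_2, … into P one at a time, bumping the leftmost entry strictly greater than the inserted value down to the next row. The recording tableau Q records, in position (i, j), the step at which that cell was added to P.
  Insert 5 (step 1): P = [5];  Q = [1]
  Insert 7 (step 2): P = [5, 7];  Q = [1, 2]
  Insert 9 (step 3): P = [5, 7, 9];  Q = [1, 2, 3]
  Insert 6 (step 4): P = [5, 6, 9] / [7];  Q = [1, 2, 3] / [4]
  Insert 8 (step 5): P = [5, 6, 8] / [7, 9];  Q = [1, 2, 3] / [4, 5]
  Insert 2 (step 6): P = [2, 6, 8] / [5, 9] / [7];  Q = [1, 2, 3] / [4, 5] / [6]
  Insert 4 (step 7): P = [2, 4, 8] / [5, 6] / [7, 9];  Q = [1, 2, 3] / [4, 5] / [6, 7]
  Insert 3 (step 8): P = [2, 3, 8] / [4, 6] / [5, 9] / [7];  Q = [1, 2, 3] / [4, 5] / [6, 7] / [8]
  Insert 1 (step 9): P = [1, 3, 8] / [2, 6] / [4, 9] / [5] / [7];  Q = [1, 2, 3] / [4, 5] / [6, 7] / [8] / [9]
Final shape: (3, 2, 2, 1, 1).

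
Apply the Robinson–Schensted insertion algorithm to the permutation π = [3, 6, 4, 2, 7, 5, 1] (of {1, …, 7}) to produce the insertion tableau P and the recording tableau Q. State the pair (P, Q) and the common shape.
P = [1, 4, 5] / [2, 7] / [3] / [6];  Q = [1, 2, 5] / [3, 6] / [4] / [7];  common shape = (3, 2, 1, 1)

Row-insert the values π_1, π_2, … into P one at a time, bumping the leftmost entry strictly greater than the inserted value down to the next row. The recording tableau Q records, in position (i, j), the step at which that cell was added to P.
  Insert 3 (step 1): P = [3];  Q = [1]
  Insert 6 (step 2): P = [3, 6];  Q = [1, 2]
  Insert 4 (step 3): P = [3, 4] / [6];  Q = [1, 2] / [3]
  Insert 2 (step 4): P = [2, 4] / [3] / [6];  Q = [1, 2] / [3] / [4]
  Insert 7 (step 5): P = [2, 4, 7] / [3] / [6];  Q = [1, 2, 5] / [3] / [4]
  Insert 5 (step 6): P = [2, 4, 5] / [3, 7] / [6];  Q = [1, 2, 5] / [3, 6] / [4]
  Insert 1 (step 7): P = [1, 4, 5] / [2, 7] / [3] / [6];  Q = [1, 2, 5] / [3, 6] / [4] / [7]
Final shape: (3, 2, 1, 1).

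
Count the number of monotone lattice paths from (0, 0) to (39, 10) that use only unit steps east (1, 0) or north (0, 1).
Number of paths = 8217822536

A monotone lattice path from (0, 0) to (39, 10) consists of 39 east steps and 10 north steps in some order, so it is determined by which 39 of the 49 steps are east. The count is C(49, 39) = 8217822536.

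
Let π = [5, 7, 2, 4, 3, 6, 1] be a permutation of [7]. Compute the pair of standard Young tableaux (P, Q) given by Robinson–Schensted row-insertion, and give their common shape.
P = [1, 3, 6] / [2, 7] / [4] / [5];  Q = [1, 2, 6] / [3, 4] / [5] / [7];  common shape = (3, 2, 1, 1)

Row-insert the values π_1, π_2, … into P one at a time, bumping the leftmost entry strictly greater than the inserted value down to the next row. The recording tableau Q records, in position (i, j), the step at which that cell was added to P.
  Insert 5 (step 1): P = [5];  Q = [1]
  Insert 7 (step 2): P = [5, 7];  Q = [1, 2]
  Insert 2 (step 3): P = [2, 7] / [5];  Q = [1, 2] / [3]
  Insert 4 (step 4): P = [2, 4] / [5, 7];  Q = [1, 2] / [3, 4]
  Insert 3 (step 5): P = [2, 3] / [4, 7] / [5];  Q = [1, 2] / [3, 4] / [5]
  Insert 6 (step 6): P = [2, 3, 6] / [4, 7] / [5];  Q = [1, 2, 6] / [3, 4] / [5]
  Insert 1 (step 7): P = [1, 3, 6] / [2, 7] / [4] / [5];  Q = [1, 2, 6] / [3, 4] / [5] / [7]
Final shape: (3, 2, 1, 1).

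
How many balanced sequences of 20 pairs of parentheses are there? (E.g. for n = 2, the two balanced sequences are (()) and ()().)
C_20 = 6564120420

These balanced parentheses are counted by the Catalan number C_n = (1/(n + 1)) · C(2n, n). For n = 20: C_20 = (1/21) · C(40, 20) = 137846528820/21 = 6564120420.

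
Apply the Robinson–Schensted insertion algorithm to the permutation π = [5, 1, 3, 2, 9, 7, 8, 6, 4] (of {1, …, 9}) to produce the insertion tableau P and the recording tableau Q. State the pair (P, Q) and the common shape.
P = [1, 2, 4, 8] / [3, 6] / [5, 7] / [9];  Q = [1, 3, 5, 7] / [2, 6] / [4, 8] / [9];  common shape = (4, 2, 2, 1)

Row-insert the values π_1, π_2, … into P one at a time, bumping the leftmost entry strictly greater than the inserted value down to the next row. The recording tableau Q records, in position (i, j), the step at which that cell was added to P.
  Insert 5 (step 1): P = [5];  Q = [1]
  Insert 1 (step 2): P = [1] / [5];  Q = [1] / [2]
  Insert 3 (step 3): P = [1, 3] / [5];  Q = [1, 3] / [2]
  Insert 2 (step 4): P = [1, 2] / [3] / [5];  Q = [1, 3] / [2] / [4]
  Insert 9 (step 5): P = [1, 2, 9] / [3] / [5];  Q = [1, 3, 5] / [2] / [4]
  Insert 7 (step 6): P = [1, 2, 7] / [3, 9] / [5];  Q = [1, 3, 5] / [2, 6] / [4]
  Insert 8 (step 7): P = [1, 2, 7, 8] / [3, 9] / [5];  Q = [1, 3, 5, 7] / [2, 6] / [4]
  Insert 6 (step 8): P = [1, 2, 6, 8] / [3, 7] / [5, 9];  Q = [1, 3, 5, 7] / [2, 6] / [4, 8]
  Insert 4 (step 9): P = [1, 2, 4, 8] / [3, 6] / [5, 7] / [9];  Q = [1, 3, 5, 7] / [2, 6] / [4, 8] / [9]
Final shape: (4, 2, 2, 1).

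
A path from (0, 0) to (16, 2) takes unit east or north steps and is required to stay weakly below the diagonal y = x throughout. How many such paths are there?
Number of paths = 135

By the reflection principle (André's argument), the number of monotone paths to (16, 2) with n ≤ m that never go above y = x is C(18, 16) − C(18, 17) = 153 − 18 = 135.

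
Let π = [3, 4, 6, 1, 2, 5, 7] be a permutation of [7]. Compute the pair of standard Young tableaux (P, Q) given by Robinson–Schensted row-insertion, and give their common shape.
P = [1, 2, 5, 7] / [3, 4, 6];  Q = [1, 2, 3, 7] / [4, 5, 6];  common shape = (4, 3)

Row-insert the values π_1, π_2, … into P one at a time, bumping the leftmost entry strictly greater than the inserted value down to the next row. The recording tableau Q records, in position (i, j), the step at which that cell was added to P.
  Insert 3 (step 1): P = [3];  Q = [1]
  Insert 4 (step 2): P = [3, 4];  Q = [1, 2]
  Insert 6 (step 3): P = [3, 4, 6];  Q = [1, 2, 3]
  Insert 1 (step 4): P = [1, 4, 6] / [3];  Q = [1, 2, 3] / [4]
  Insert 2 (step 5): P = [1, 2, 6] / [3, 4];  Q = [1, 2, 3] / [4, 5]
  Insert 5 (step 6): P = [1, 2, 5] / [3, 4, 6];  Q = [1, 2, 3] / [4, 5, 6]
  Insert 7 (step 7): P = [1, 2, 5, 7] / [3, 4, 6];  Q = [1, 2, 3, 7] / [4, 5, 6]
Final shape: (4, 3).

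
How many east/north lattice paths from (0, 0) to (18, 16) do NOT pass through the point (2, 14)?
Number of paths = 2203943070

Total paths from (0, 0) to (18, 16): C(34, 18) = 2203961430. Paths through (2, 14): (paths (0, 0) → (2, 14)) × (paths (2, 14) → (18, 16)) = C(16, 2) · C(18, 16) = 120 · 153 = 18360. Avoidance count = 2203961430 − 18360 = 2203943070.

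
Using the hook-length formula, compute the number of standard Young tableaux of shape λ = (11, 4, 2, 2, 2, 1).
# SYT of shape (11, 4, 2, 2, 2, 1) = 320089770

Hook-length formula: f^λ = n! / Π hook(c), product over all cells c of the Young diagram. For λ = (11, 4, 2, 2, 2, 1), n = 22 boxes. Hook lengths by row (left-to-right, top-to-bottom): [16, 14, 10, 9, 7, 6, 5, 4, 3, 2, 1]; [8, 6, 2, 1]; [5, 3]; [4, 2]; [3, 1]; [1]. Product of hooks = 3511517184000. So f^λ = 22! / 3511517184000 = 1124000727777607680000 / 3511517184000 = 320089770.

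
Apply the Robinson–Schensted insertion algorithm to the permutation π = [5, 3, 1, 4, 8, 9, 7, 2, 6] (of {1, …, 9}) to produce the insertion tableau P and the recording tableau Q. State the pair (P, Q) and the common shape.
P = [1, 2, 6, 9] / [3, 4, 7] / [5, 8];  Q = [1, 4, 5, 6] / [2, 7, 9] / [3, 8];  common shape = (4, 3, 2)

Row-insert the values π_1, π_2, … into P one at a time, bumping the leftmost entry strictly greater than the inserted value down to the next row. The recording tableau Q records, in position (i, j), the step at which that cell was added to P.
  Insert 5 (step 1): P = [5];  Q = [1]
  Insert 3 (step 2): P = [3] / [5];  Q = [1] / [2]
  Insert 1 (step 3): P = [1] / [3] / [5];  Q = [1] / [2] / [3]
  Insert 4 (step 4): P = [1, 4] / [3] / [5];  Q = [1, 4] / [2] / [3]
  Insert 8 (step 5): P = [1, 4, 8] / [3] / [5];  Q = [1, 4, 5] / [2] / [3]
  Insert 9 (step 6): P = [1, 4, 8, 9] / [3] / [5];  Q = [1, 4, 5, 6] / [2] / [3]
  Insert 7 (step 7): P = [1, 4, 7, 9] / [3, 8] / [5];  Q = [1, 4, 5, 6] / [2, 7] / [3]
  Insert 2 (step 8): P = [1, 2, 7, 9] / [3, 4] / [5, 8];  Q = [1, 4, 5, 6] / [2, 7] / [3, 8]
  Insert 6 (step 9): P = [1, 2, 6, 9] / [3, 4, 7] / [5, 8];  Q = [1, 4, 5, 6] / [2, 7, 9] / [3, 8]
Final shape: (4, 3, 2).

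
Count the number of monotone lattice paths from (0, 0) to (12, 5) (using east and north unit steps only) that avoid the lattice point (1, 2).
Number of paths = 5096

Total paths from (0, 0) to (12, 5): C(17, 12) = 6188. Paths through (1, 2): (paths (0, 0) → (1, 2)) × (paths (1, 2) → (12, 5)) = C(3, 1) · C(14, 11) = 3 · 364 = 1092. Avoidance count = 6188 − 1092 = 5096.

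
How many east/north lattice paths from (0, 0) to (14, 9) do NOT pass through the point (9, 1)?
Number of paths = 804320

Total paths from (0, 0) to (14, 9): C(23, 14) = 817190. Paths through (9, 1): (paths (0, 0) → (9, 1)) × (paths (9, 1) → (14, 9)) = C(10, 9) · C(13, 5) = 10 · 1287 = 12870. Avoidance count = 817190 − 12870 = 804320.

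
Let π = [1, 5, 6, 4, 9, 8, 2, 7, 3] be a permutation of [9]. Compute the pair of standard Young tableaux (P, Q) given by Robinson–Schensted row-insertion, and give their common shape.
P = [1, 2, 3, 7] / [4, 6] / [5, 8] / [9];  Q = [1, 2, 3, 5] / [4, 6] / [7, 8] / [9];  common shape = (4, 2, 2, 1)

Row-insert the values π_1, π_2, … into P one at a time, bumping the leftmost entry strictly greater than the inserted value down to the next row. The recording tableau Q records, in position (i, j), the step at which that cell was added to P.
  Insert 1 (step 1): P = [1];  Q = [1]
  Insert 5 (step 2): P = [1, 5];  Q = [1, 2]
  Insert 6 (step 3): P = [1, 5, 6];  Q = [1, 2, 3]
  Insert 4 (step 4): P = [1, 4, 6] / [5];  Q = [1, 2, 3] / [4]
  Insert 9 (step 5): P = [1, 4, 6, 9] / [5];  Q = [1, 2, 3, 5] / [4]
  Insert 8 (step 6): P = [1, 4, 6, 8] / [5, 9];  Q = [1, 2, 3, 5] / [4, 6]
  Insert 2 (step 7): P = [1, 2, 6, 8] / [4, 9] / [5];  Q = [1, 2, 3, 5] / [4, 6] / [7]
  Insert 7 (step 8): P = [1, 2, 6, 7] / [4, 8] / [5, 9];  Q = [1, 2, 3, 5] / [4, 6] / [7, 8]
  Insert 3 (step 9): P = [1, 2, 3, 7] / [4, 6] / [5, 8] / [9];  Q = [1, 2, 3, 5] / [4, 6] / [7, 8] / [9]
Final shape: (4, 2, 2, 1).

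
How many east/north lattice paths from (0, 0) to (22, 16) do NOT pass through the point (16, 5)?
Number of paths = 21988135206

Total paths from (0, 0) to (22, 16): C(38, 22) = 22239974430. Paths through (16, 5): (paths (0, 0) → (16, 5)) × (paths (16, 5) → (22, 16)) = C(21, 16) · C(17, 6) = 20349 · 12376 = 251839224. Avoidance count = 22239974430 − 251839224 = 21988135206.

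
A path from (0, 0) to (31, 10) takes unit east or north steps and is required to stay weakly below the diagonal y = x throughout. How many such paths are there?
Number of paths = 770755843

By the reflection principle (André's argument), the number of monotone paths to (31, 10) with n ≤ m that never go above y = x is C(41, 31) − C(41, 32) = 1121099408 − 350343565 = 770755843.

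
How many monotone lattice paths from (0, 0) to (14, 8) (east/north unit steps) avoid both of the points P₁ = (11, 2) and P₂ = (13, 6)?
Number of paths = 235332

Inclusion–exclusion. Total paths: C(22, 14) = 319770. Through P₁: C(13, 11)·C(9, 3) = 6552. Through P₂: C(19, 13)·C(3, 1) = 81396. Since P₁ is strictly southwest of P₂, a monotone path through both must visit P₁ then P₂; paths through both = C(13, 11)·C(6, 2)·C(3, 1) = 3510. Avoid both = 319770 − 6552 − 81396 + 3510 = 235332.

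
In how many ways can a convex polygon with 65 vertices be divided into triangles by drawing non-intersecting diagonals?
C_63 = 94295850558771979787935384946380125

These polygon triangulations are counted by the Catalan number C_n = (1/(n + 1)) · C(2n, n). For n = 63: C_63 = (1/64) · C(126, 63) = 6034934435761406706427864636568328000/64 = 94295850558771979787935384946380125.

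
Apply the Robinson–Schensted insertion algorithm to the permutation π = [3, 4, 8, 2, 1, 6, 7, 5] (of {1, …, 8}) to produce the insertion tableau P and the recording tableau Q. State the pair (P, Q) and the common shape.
P = [1, 4, 5, 7] / [2, 6] / [3, 8];  Q = [1, 2, 3, 7] / [4, 6] / [5, 8];  common shape = (4, 2, 2)

Row-insert the values π_1, π_2, … into P one at a time, bumping the leftmost entry strictly greater than the inserted value down to the next row. The recording tableau Q records, in position (i, j), the step at which that cell was added to P.
  Insert 3 (step 1): P = [3];  Q = [1]
  Insert 4 (step 2): P = [3, 4];  Q = [1, 2]
  Insert 8 (step 3): P = [3, 4, 8];  Q = [1, 2, 3]
  Insert 2 (step 4): P = [2, 4, 8] / [3];  Q = [1, 2, 3] / [4]
  Insert 1 (step 5): P = [1, 4, 8] / [2] / [3];  Q = [1, 2, 3] / [4] / [5]
  Insert 6 (step 6): P = [1, 4, 6] / [2, 8] / [3];  Q = [1, 2, 3] / [4, 6] / [5]
  Insert 7 (step 7): P = [1, 4, 6, 7] / [2, 8] / [3];  Q = [1, 2, 3, 7] / [4, 6] / [5]
  Insert 5 (step 8): P = [1, 4, 5, 7] / [2, 6] / [3, 8];  Q = [1, 2, 3, 7] / [4, 6] / [5, 8]
Final shape: (4, 2, 2).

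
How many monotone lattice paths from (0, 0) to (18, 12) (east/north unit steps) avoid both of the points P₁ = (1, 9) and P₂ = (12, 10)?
Number of paths = 68379097

Inclusion–exclusion. Total paths: C(30, 18) = 86493225. Through P₁: C(10, 1)·C(20, 17) = 11400. Through P₂: C(22, 12)·C(8, 6) = 18106088. Since P₁ is strictly southwest of P₂, a monotone path through both must visit P₁ then P₂; paths through both = C(10, 1)·C(12, 11)·C(8, 6) = 3360. Avoid both = 86493225 − 11400 − 18106088 + 3360 = 68379097.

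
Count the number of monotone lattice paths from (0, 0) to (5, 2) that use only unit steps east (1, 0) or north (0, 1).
Number of paths = 21

A monotone lattice path from (0, 0) to (5, 2) consists of 5 east steps and 2 north steps in some order, so it is determined by which 5 of the 7 steps are east. The count is C(7, 5) = 21.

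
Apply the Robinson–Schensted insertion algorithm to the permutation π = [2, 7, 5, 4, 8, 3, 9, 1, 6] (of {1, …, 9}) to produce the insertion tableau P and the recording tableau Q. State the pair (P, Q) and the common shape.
P = [1, 3, 6, 9] / [2, 8] / [4] / [5] / [7];  Q = [1, 2, 5, 7] / [3, 9] / [4] / [6] / [8];  common shape = (4, 2, 1, 1, 1)

Row-insert the values π_1, π_2, … into P one at a time, bumping the leftmost entry strictly greater than the inserted value down to the next row. The recording tableau Q records, in position (i, j), the step at which that cell was added to P.
  Insert 2 (step 1): P = [2];  Q = [1]
  Insert 7 (step 2): P = [2, 7];  Q = [1, 2]
  Insert 5 (step 3): P = [2, 5] / [7];  Q = [1, 2] / [3]
  Insert 4 (step 4): P = [2, 4] / [5] / [7];  Q = [1, 2] / [3] / [4]
  Insert 8 (step 5): P = [2, 4, 8] / [5] / [7];  Q = [1, 2, 5] / [3] / [4]
  Insert 3 (step 6): P = [2, 3, 8] / [4] / [5] / [7];  Q = [1, 2, 5] / [3] / [4] / [6]
  Insert 9 (step 7): P = [2, 3, 8, 9] / [4] / [5] / [7];  Q = [1, 2, 5, 7] / [3] / [4] / [6]
  Insert 1 (step 8): P = [1, 3, 8, 9] / [2] / [4] / [5] / [7];  Q = [1, 2, 5, 7] / [3] / [4] / [6] / [8]
  Insert 6 (step 9): P = [1, 3, 6, 9] / [2, 8] / [4] / [5] / [7];  Q = [1, 2, 5, 7] / [3, 9] / [4] / [6] / [8]
Final shape: (4, 2, 1, 1, 1).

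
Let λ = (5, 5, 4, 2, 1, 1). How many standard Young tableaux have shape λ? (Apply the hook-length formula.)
# SYT of shape (5, 5, 4, 2, 1, 1) = 7876440

Hook-length formula: f^λ = n! / Π hook(c), product over all cells c of the Young diagram. For λ = (5, 5, 4, 2, 1, 1), n = 18 boxes. Hook lengths by row (left-to-right, top-to-bottom): [10, 7, 5, 4, 2]; [9, 6, 4, 3, 1]; [7, 4, 2, 1]; [4, 1]; [2]; [1]. Product of hooks = 812851200. So f^λ = 18! / 812851200 = 6402373705728000 / 812851200 = 7876440.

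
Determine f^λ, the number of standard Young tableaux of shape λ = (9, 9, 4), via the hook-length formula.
# SYT of shape (9, 9, 4) = 13579566

Hook-length formula: f^λ = n! / Π hook(c), product over all cells c of the Young diagram. For λ = (9, 9, 4), n = 22 boxes. Hook lengths by row (left-to-right, top-to-bottom): [11, 10, 9, 8, 6, 5, 4, 3, 2]; [10, 9, 8, 7, 5, 4, 3, 2, 1]; [4, 3, 2, 1]. Product of hooks = 82771476480000. So f^λ = 22! / 82771476480000 = 1124000727777607680000 / 82771476480000 = 13579566.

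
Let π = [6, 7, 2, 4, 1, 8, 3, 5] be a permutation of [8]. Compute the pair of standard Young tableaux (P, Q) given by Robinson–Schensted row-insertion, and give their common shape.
P = [1, 3, 5] / [2, 4, 8] / [6, 7];  Q = [1, 2, 6] / [3, 4, 8] / [5, 7];  common shape = (3, 3, 2)

Row-insert the values π_1, π_2, … into P one at a time, bumping the leftmost entry strictly greater than the inserted value down to the next row. The recording tableau Q records, in position (i, j), the step at which that cell was added to P.
  Insert 6 (step 1): P = [6];  Q = [1]
  Insert 7 (step 2): P = [6, 7];  Q = [1, 2]
  Insert 2 (step 3): P = [2, 7] / [6];  Q = [1, 2] / [3]
  Insert 4 (step 4): P = [2, 4] / [6, 7];  Q = [1, 2] / [3, 4]
  Insert 1 (step 5): P = [1, 4] / [2, 7] / [6];  Q = [1, 2] / [3, 4] / [5]
  Insert 8 (step 6): P = [1, 4, 8] / [2, 7] / [6];  Q = [1, 2, 6] / [3, 4] / [5]
  Insert 3 (step 7): P = [1, 3, 8] / [2, 4] / [6, 7];  Q = [1, 2, 6] / [3, 4] / [5, 7]
  Insert 5 (step 8): P = [1, 3, 5] / [2, 4, 8] / [6, 7];  Q = [1, 2, 6] / [3, 4, 8] / [5, 7]
Final shape: (3, 3, 2).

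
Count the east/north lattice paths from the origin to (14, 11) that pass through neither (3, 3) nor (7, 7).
Number of paths = 2275200

Inclusion–exclusion. Total paths: C(25, 14) = 4457400. Through P₁: C(6, 3)·C(19, 11) = 1511640. Through P₂: C(14, 7)·C(11, 7) = 1132560. Since P₁ is strictly southwest of P₂, a monotone path through both must visit P₁ then P₂; paths through both = C(6, 3)·C(8, 4)·C(11, 7) = 462000. Avoid both = 4457400 − 1511640 − 1132560 + 462000 = 2275200.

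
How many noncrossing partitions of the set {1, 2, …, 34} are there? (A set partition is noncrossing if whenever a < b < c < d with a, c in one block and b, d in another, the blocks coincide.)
C_34 = 812944042149730764

These noncrossing partitions are counted by the Catalan number C_n = (1/(n + 1)) · C(2n, n). For n = 34: C_34 = (1/35) · C(68, 34) = 28453041475240576740/35 = 812944042149730764.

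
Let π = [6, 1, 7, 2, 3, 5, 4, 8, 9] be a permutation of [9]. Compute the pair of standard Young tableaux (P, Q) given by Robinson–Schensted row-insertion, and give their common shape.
P = [1, 2, 3, 4, 8, 9] / [5, 7] / [6];  Q = [1, 3, 5, 6, 8, 9] / [2, 4] / [7];  common shape = (6, 2, 1)

Row-insert the values π_1, π_2, … into P one at a time, bumping the leftmost entry strictly greater than the inserted value down to the next row. The recording tableau Q records, in position (i, j), the step at which that cell was added to P.
  Insert 6 (step 1): P = [6];  Q = [1]
  Insert 1 (step 2): P = [1] / [6];  Q = [1] / [2]
  Insert 7 (step 3): P = [1, 7] / [6];  Q = [1, 3] / [2]
  Insert 2 (step 4): P = [1, 2] / [6, 7];  Q = [1, 3] / [2, 4]
  Insert 3 (step 5): P = [1, 2, 3] / [6, 7];  Q = [1, 3, 5] / [2, 4]
  Insert 5 (step 6): P = [1, 2, 3, 5] / [6, 7];  Q = [1, 3, 5, 6] / [2, 4]
  Insert 4 (step 7): P = [1, 2, 3, 4] / [5, 7] / [6];  Q = [1, 3, 5, 6] / [2, 4] / [7]
  Insert 8 (step 8): P = [1, 2, 3, 4, 8] / [5, 7] / [6];  Q = [1, 3, 5, 6, 8] / [2, 4] / [7]
  Insert 9 (step 9): P = [1, 2, 3, 4, 8, 9] / [5, 7] / [6];  Q = [1, 3, 5, 6, 8, 9] / [2, 4] / [7]
Final shape: (6, 2, 1).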